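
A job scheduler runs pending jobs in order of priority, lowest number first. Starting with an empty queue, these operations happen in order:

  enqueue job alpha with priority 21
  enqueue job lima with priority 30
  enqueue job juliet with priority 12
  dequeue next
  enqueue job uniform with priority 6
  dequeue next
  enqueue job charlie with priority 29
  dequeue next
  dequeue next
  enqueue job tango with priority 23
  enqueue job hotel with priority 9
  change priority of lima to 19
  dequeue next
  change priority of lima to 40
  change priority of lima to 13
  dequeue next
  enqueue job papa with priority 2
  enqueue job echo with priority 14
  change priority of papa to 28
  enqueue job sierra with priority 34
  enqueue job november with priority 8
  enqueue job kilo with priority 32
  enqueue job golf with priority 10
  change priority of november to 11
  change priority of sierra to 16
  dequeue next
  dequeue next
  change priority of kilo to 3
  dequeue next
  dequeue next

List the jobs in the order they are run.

juliet, uniform, alpha, charlie, hotel, lima, golf, november, kilo, echo

add alpha (priority 21) → {alpha:21}
add lima (priority 30) → {alpha:21, lima:30}
add juliet (priority 12) → {juliet:12, alpha:21, lima:30}
dequeue next → juliet; now {alpha:21, lima:30}
add uniform (priority 6) → {uniform:6, alpha:21, lima:30}
dequeue next → uniform; now {alpha:21, lima:30}
add charlie (priority 29) → {alpha:21, charlie:29, lima:30}
dequeue next → alpha; now {charlie:29, lima:30}
dequeue next → charlie; now {lima:30}
add tango (priority 23) → {tango:23, lima:30}
add hotel (priority 9) → {hotel:9, tango:23, lima:30}
update lima to priority 19 → {hotel:9, lima:19, tango:23}
dequeue next → hotel; now {lima:19, tango:23}
update lima to priority 40 → {tango:23, lima:40}
update lima to priority 13 → {lima:13, tango:23}
dequeue next → lima; now {tango:23}
add papa (priority 2) → {papa:2, tango:23}
add echo (priority 14) → {papa:2, echo:14, tango:23}
update papa to priority 28 → {echo:14, tango:23, papa:28}
add sierra (priority 34) → {echo:14, tango:23, papa:28, sierra:34}
add november (priority 8) → {november:8, echo:14, tango:23, papa:28, sierra:34}
add kilo (priority 32) → {november:8, echo:14, tango:23, papa:28, kilo:32, sierra:34}
add golf (priority 10) → {november:8, golf:10, echo:14, tango:23, papa:28, kilo:32, sierra:34}
update november to priority 11 → {golf:10, november:11, echo:14, tango:23, papa:28, kilo:32, sierra:34}
update sierra to priority 16 → {golf:10, november:11, echo:14, sierra:16, tango:23, papa:28, kilo:32}
dequeue next → golf; now {november:11, echo:14, sierra:16, tango:23, papa:28, kilo:32}
dequeue next → november; now {echo:14, sierra:16, tango:23, papa:28, kilo:32}
update kilo to priority 3 → {kilo:3, echo:14, sierra:16, tango:23, papa:28}
dequeue next → kilo; now {echo:14, sierra:16, tango:23, papa:28}
dequeue next → echo; now {sierra:16, tango:23, papa:28}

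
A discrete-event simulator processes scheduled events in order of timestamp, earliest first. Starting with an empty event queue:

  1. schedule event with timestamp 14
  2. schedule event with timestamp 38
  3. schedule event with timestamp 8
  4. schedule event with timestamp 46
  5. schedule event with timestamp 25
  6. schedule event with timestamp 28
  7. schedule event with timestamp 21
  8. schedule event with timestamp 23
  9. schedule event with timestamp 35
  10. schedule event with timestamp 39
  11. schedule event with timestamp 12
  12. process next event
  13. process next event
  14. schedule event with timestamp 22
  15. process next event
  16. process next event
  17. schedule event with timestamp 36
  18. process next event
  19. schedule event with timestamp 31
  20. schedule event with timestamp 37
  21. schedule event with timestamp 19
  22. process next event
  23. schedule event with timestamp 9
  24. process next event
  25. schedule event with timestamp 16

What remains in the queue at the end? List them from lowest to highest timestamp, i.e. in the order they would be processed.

insert 14 → {14}
insert 38 → {14, 38}
insert 8 → {8, 14, 38}
insert 46 → {8, 14, 38, 46}
insert 25 → {8, 14, 25, 38, 46}
insert 28 → {8, 14, 25, 28, 38, 46}
insert 21 → {8, 14, 21, 25, 28, 38, 46}
insert 23 → {8, 14, 21, 23, 25, 28, 38, 46}
insert 35 → {8, 14, 21, 23, 25, 28, 35, 38, 46}
insert 39 → {8, 14, 21, 23, 25, 28, 35, 38, 39, 46}
insert 12 → {8, 12, 14, 21, 23, 25, 28, 35, 38, 39, 46}
process next event → 8; now {12, 14, 21, 23, 25, 28, 35, 38, 39, 46}
process next event → 12; now {14, 21, 23, 25, 28, 35, 38, 39, 46}
insert 22 → {14, 21, 22, 23, 25, 28, 35, 38, 39, 46}
process next event → 14; now {21, 22, 23, 25, 28, 35, 38, 39, 46}
process next event → 21; now {22, 23, 25, 28, 35, 38, 39, 46}
insert 36 → {22, 23, 25, 28, 35, 36, 38, 39, 46}
process next event → 22; now {23, 25, 28, 35, 36, 38, 39, 46}
insert 31 → {23, 25, 28, 31, 35, 36, 38, 39, 46}
insert 37 → {23, 25, 28, 31, 35, 36, 37, 38, 39, 46}
insert 19 → {19, 23, 25, 28, 31, 35, 36, 37, 38, 39, 46}
process next event → 19; now {23, 25, 28, 31, 35, 36, 37, 38, 39, 46}
insert 9 → {9, 23, 25, 28, 31, 35, 36, 37, 38, 39, 46}
process next event → 9; now {23, 25, 28, 31, 35, 36, 37, 38, 39, 46}
insert 16 → {16, 23, 25, 28, 31, 35, 36, 37, 38, 39, 46}

16 → 23 → 25 → 28 → 31 → 35 → 36 → 37 → 38 → 39 → 46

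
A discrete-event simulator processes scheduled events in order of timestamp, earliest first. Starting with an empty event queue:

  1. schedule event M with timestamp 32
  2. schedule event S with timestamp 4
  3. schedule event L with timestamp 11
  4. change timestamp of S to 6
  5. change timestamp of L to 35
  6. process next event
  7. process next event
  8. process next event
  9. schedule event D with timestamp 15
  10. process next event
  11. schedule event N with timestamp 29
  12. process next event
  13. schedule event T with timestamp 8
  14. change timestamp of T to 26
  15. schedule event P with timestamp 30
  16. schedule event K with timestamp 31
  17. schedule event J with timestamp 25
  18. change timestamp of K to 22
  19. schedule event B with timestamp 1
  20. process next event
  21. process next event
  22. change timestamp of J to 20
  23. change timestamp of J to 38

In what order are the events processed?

add M (timestamp 32) → {M:32}
add S (timestamp 4) → {S:4, M:32}
add L (timestamp 11) → {S:4, L:11, M:32}
update S to timestamp 6 → {S:6, L:11, M:32}
update L to timestamp 35 → {S:6, M:32, L:35}
process next event → S; now {M:32, L:35}
process next event → M; now {L:35}
process next event → L; now {}
add D (timestamp 15) → {D:15}
process next event → D; now {}
add N (timestamp 29) → {N:29}
process next event → N; now {}
add T (timestamp 8) → {T:8}
update T to timestamp 26 → {T:26}
add P (timestamp 30) → {T:26, P:30}
add K (timestamp 31) → {T:26, P:30, K:31}
add J (timestamp 25) → {J:25, T:26, P:30, K:31}
update K to timestamp 22 → {K:22, J:25, T:26, P:30}
add B (timestamp 1) → {B:1, K:22, J:25, T:26, P:30}
process next event → B; now {K:22, J:25, T:26, P:30}
process next event → K; now {J:25, T:26, P:30}
update J to timestamp 20 → {J:20, T:26, P:30}
update J to timestamp 38 → {T:26, P:30, J:38}

[S, M, L, D, N, B, K]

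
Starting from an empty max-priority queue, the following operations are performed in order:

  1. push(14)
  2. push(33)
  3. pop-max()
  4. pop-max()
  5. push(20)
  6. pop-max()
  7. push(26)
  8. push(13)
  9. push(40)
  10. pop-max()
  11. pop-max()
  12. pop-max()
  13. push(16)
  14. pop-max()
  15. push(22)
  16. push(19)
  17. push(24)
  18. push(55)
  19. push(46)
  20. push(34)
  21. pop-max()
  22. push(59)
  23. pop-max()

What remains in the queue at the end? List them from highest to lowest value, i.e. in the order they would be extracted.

insert 14 → {14}
insert 33 → {33, 14}
pop-max → 33; now {14}
pop-max → 14; now {}
insert 20 → {20}
pop-max → 20; now {}
insert 26 → {26}
insert 13 → {26, 13}
insert 40 → {40, 26, 13}
pop-max → 40; now {26, 13}
pop-max → 26; now {13}
pop-max → 13; now {}
insert 16 → {16}
pop-max → 16; now {}
insert 22 → {22}
insert 19 → {22, 19}
insert 24 → {24, 22, 19}
insert 55 → {55, 24, 22, 19}
insert 46 → {55, 46, 24, 22, 19}
insert 34 → {55, 46, 34, 24, 22, 19}
pop-max → 55; now {46, 34, 24, 22, 19}
insert 59 → {59, 46, 34, 24, 22, 19}
pop-max → 59; now {46, 34, 24, 22, 19}

46, 34, 24, 22, 19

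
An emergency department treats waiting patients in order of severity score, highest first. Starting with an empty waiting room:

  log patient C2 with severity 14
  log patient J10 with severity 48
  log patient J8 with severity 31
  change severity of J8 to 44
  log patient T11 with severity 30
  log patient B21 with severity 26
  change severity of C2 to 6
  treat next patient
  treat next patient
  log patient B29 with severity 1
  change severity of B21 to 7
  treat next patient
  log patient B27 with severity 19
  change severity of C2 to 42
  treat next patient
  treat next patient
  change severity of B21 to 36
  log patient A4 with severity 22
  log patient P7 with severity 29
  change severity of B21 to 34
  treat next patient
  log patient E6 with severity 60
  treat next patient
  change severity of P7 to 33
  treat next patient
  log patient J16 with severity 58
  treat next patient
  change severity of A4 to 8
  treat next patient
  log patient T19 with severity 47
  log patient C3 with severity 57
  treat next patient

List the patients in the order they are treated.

add C2 (severity 14) → {C2:14}
add J10 (severity 48) → {J10:48, C2:14}
add J8 (severity 31) → {J10:48, J8:31, C2:14}
update J8 to severity 44 → {J10:48, J8:44, C2:14}
add T11 (severity 30) → {J10:48, J8:44, T11:30, C2:14}
add B21 (severity 26) → {J10:48, J8:44, T11:30, B21:26, C2:14}
update C2 to severity 6 → {J10:48, J8:44, T11:30, B21:26, C2:6}
treat next patient → J10; now {J8:44, T11:30, B21:26, C2:6}
treat next patient → J8; now {T11:30, B21:26, C2:6}
add B29 (severity 1) → {T11:30, B21:26, C2:6, B29:1}
update B21 to severity 7 → {T11:30, B21:7, C2:6, B29:1}
treat next patient → T11; now {B21:7, C2:6, B29:1}
add B27 (severity 19) → {B27:19, B21:7, C2:6, B29:1}
update C2 to severity 42 → {C2:42, B27:19, B21:7, B29:1}
treat next patient → C2; now {B27:19, B21:7, B29:1}
treat next patient → B27; now {B21:7, B29:1}
update B21 to severity 36 → {B21:36, B29:1}
add A4 (severity 22) → {B21:36, A4:22, B29:1}
add P7 (severity 29) → {B21:36, P7:29, A4:22, B29:1}
update B21 to severity 34 → {B21:34, P7:29, A4:22, B29:1}
treat next patient → B21; now {P7:29, A4:22, B29:1}
add E6 (severity 60) → {E6:60, P7:29, A4:22, B29:1}
treat next patient → E6; now {P7:29, A4:22, B29:1}
update P7 to severity 33 → {P7:33, A4:22, B29:1}
treat next patient → P7; now {A4:22, B29:1}
add J16 (severity 58) → {J16:58, A4:22, B29:1}
treat next patient → J16; now {A4:22, B29:1}
update A4 to severity 8 → {A4:8, B29:1}
treat next patient → A4; now {B29:1}
add T19 (severity 47) → {T19:47, B29:1}
add C3 (severity 57) → {C3:57, T19:47, B29:1}
treat next patient → C3; now {T19:47, B29:1}

J10 → J8 → T11 → C2 → B27 → B21 → E6 → P7 → J16 → A4 → C3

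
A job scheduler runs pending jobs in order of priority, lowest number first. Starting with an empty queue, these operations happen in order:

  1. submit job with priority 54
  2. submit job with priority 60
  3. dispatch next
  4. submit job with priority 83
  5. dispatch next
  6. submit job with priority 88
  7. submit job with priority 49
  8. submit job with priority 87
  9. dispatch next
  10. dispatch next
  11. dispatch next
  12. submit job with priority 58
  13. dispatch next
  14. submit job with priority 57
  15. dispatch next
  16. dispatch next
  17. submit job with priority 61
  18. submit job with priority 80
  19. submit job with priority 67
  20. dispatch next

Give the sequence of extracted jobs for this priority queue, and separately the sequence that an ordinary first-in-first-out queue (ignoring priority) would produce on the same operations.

priority queue: 54 → 60 → 49 → 83 → 87 → 58 → 57 → 88 → 61; FIFO queue: [54, 60, 83, 88, 49, 87, 58, 57, 61]

insert 54 → {54}
insert 60 → {54, 60}
dispatch next → 54; now {60}
insert 83 → {60, 83}
dispatch next → 60; now {83}
insert 88 → {83, 88}
insert 49 → {49, 83, 88}
insert 87 → {49, 83, 87, 88}
dispatch next → 49; now {83, 87, 88}
dispatch next → 83; now {87, 88}
dispatch next → 87; now {88}
insert 58 → {58, 88}
dispatch next → 58; now {88}
insert 57 → {57, 88}
dispatch next → 57; now {88}
dispatch next → 88; now {}
insert 61 → {61}
insert 80 → {61, 80}
insert 67 → {61, 67, 80}
dispatch next → 61; now {67, 80}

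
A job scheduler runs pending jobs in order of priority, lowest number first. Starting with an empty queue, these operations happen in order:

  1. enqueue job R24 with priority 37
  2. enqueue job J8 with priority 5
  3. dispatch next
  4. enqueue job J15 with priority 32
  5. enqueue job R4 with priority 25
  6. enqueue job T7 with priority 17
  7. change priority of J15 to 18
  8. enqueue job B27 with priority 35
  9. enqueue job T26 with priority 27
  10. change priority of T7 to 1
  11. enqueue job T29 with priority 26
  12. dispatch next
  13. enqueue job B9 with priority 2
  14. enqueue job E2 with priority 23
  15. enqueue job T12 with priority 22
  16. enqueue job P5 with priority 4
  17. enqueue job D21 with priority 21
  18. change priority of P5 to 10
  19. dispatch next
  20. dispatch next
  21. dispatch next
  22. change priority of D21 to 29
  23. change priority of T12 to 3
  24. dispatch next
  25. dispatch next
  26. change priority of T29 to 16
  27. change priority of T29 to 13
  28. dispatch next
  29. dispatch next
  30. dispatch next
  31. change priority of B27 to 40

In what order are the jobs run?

add R24 (priority 37) → {R24:37}
add J8 (priority 5) → {J8:5, R24:37}
dispatch next → J8; now {R24:37}
add J15 (priority 32) → {J15:32, R24:37}
add R4 (priority 25) → {R4:25, J15:32, R24:37}
add T7 (priority 17) → {T7:17, R4:25, J15:32, R24:37}
update J15 to priority 18 → {T7:17, J15:18, R4:25, R24:37}
add B27 (priority 35) → {T7:17, J15:18, R4:25, B27:35, R24:37}
add T26 (priority 27) → {T7:17, J15:18, R4:25, T26:27, B27:35, R24:37}
update T7 to priority 1 → {T7:1, J15:18, R4:25, T26:27, B27:35, R24:37}
add T29 (priority 26) → {T7:1, J15:18, R4:25, T29:26, T26:27, B27:35, R24:37}
dispatch next → T7; now {J15:18, R4:25, T29:26, T26:27, B27:35, R24:37}
add B9 (priority 2) → {B9:2, J15:18, R4:25, T29:26, T26:27, B27:35, R24:37}
add E2 (priority 23) → {B9:2, J15:18, E2:23, R4:25, T29:26, T26:27, B27:35, R24:37}
add T12 (priority 22) → {B9:2, J15:18, T12:22, E2:23, R4:25, T29:26, T26:27, B27:35, R24:37}
add P5 (priority 4) → {B9:2, P5:4, J15:18, T12:22, E2:23, R4:25, T29:26, T26:27, B27:35, R24:37}
add D21 (priority 21) → {B9:2, P5:4, J15:18, D21:21, T12:22, E2:23, R4:25, T29:26, T26:27, B27:35, R24:37}
update P5 to priority 10 → {B9:2, P5:10, J15:18, D21:21, T12:22, E2:23, R4:25, T29:26, T26:27, B27:35, R24:37}
dispatch next → B9; now {P5:10, J15:18, D21:21, T12:22, E2:23, R4:25, T29:26, T26:27, B27:35, R24:37}
dispatch next → P5; now {J15:18, D21:21, T12:22, E2:23, R4:25, T29:26, T26:27, B27:35, R24:37}
dispatch next → J15; now {D21:21, T12:22, E2:23, R4:25, T29:26, T26:27, B27:35, R24:37}
update D21 to priority 29 → {T12:22, E2:23, R4:25, T29:26, T26:27, D21:29, B27:35, R24:37}
update T12 to priority 3 → {T12:3, E2:23, R4:25, T29:26, T26:27, D21:29, B27:35, R24:37}
dispatch next → T12; now {E2:23, R4:25, T29:26, T26:27, D21:29, B27:35, R24:37}
dispatch next → E2; now {R4:25, T29:26, T26:27, D21:29, B27:35, R24:37}
update T29 to priority 16 → {T29:16, R4:25, T26:27, D21:29, B27:35, R24:37}
update T29 to priority 13 → {T29:13, R4:25, T26:27, D21:29, B27:35, R24:37}
dispatch next → T29; now {R4:25, T26:27, D21:29, B27:35, R24:37}
dispatch next → R4; now {T26:27, D21:29, B27:35, R24:37}
dispatch next → T26; now {D21:29, B27:35, R24:37}
update B27 to priority 40 → {D21:29, R24:37, B27:40}

J8, T7, B9, P5, J15, T12, E2, T29, R4, T26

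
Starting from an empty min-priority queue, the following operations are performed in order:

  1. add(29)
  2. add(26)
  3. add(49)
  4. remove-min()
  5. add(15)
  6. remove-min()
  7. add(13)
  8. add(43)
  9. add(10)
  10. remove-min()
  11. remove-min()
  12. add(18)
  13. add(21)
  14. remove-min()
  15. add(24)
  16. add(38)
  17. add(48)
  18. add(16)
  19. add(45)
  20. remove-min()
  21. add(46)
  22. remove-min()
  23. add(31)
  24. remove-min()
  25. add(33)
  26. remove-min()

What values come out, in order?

insert 29 → {29}
insert 26 → {26, 29}
insert 49 → {26, 29, 49}
remove-min → 26; now {29, 49}
insert 15 → {15, 29, 49}
remove-min → 15; now {29, 49}
insert 13 → {13, 29, 49}
insert 43 → {13, 29, 43, 49}
insert 10 → {10, 13, 29, 43, 49}
remove-min → 10; now {13, 29, 43, 49}
remove-min → 13; now {29, 43, 49}
insert 18 → {18, 29, 43, 49}
insert 21 → {18, 21, 29, 43, 49}
remove-min → 18; now {21, 29, 43, 49}
insert 24 → {21, 24, 29, 43, 49}
insert 38 → {21, 24, 29, 38, 43, 49}
insert 48 → {21, 24, 29, 38, 43, 48, 49}
insert 16 → {16, 21, 24, 29, 38, 43, 48, 49}
insert 45 → {16, 21, 24, 29, 38, 43, 45, 48, 49}
remove-min → 16; now {21, 24, 29, 38, 43, 45, 48, 49}
insert 46 → {21, 24, 29, 38, 43, 45, 46, 48, 49}
remove-min → 21; now {24, 29, 38, 43, 45, 46, 48, 49}
insert 31 → {24, 29, 31, 38, 43, 45, 46, 48, 49}
remove-min → 24; now {29, 31, 38, 43, 45, 46, 48, 49}
insert 33 → {29, 31, 33, 38, 43, 45, 46, 48, 49}
remove-min → 29; now {31, 33, 38, 43, 45, 46, 48, 49}

26 → 15 → 10 → 13 → 18 → 16 → 21 → 24 → 29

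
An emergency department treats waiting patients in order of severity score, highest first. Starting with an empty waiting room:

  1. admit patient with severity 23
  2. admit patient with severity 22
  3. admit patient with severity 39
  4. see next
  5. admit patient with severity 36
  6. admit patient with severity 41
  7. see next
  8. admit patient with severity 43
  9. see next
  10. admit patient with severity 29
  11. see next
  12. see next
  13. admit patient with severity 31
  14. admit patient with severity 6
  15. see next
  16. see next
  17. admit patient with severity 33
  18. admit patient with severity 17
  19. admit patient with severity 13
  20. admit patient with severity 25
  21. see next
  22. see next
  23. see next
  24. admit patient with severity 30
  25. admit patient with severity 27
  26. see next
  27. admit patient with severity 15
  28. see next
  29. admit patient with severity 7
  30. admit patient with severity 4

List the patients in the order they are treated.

insert 23 → {23}
insert 22 → {23, 22}
insert 39 → {39, 23, 22}
see next → 39; now {23, 22}
insert 36 → {36, 23, 22}
insert 41 → {41, 36, 23, 22}
see next → 41; now {36, 23, 22}
insert 43 → {43, 36, 23, 22}
see next → 43; now {36, 23, 22}
insert 29 → {36, 29, 23, 22}
see next → 36; now {29, 23, 22}
see next → 29; now {23, 22}
insert 31 → {31, 23, 22}
insert 6 → {31, 23, 22, 6}
see next → 31; now {23, 22, 6}
see next → 23; now {22, 6}
insert 33 → {33, 22, 6}
insert 17 → {33, 22, 17, 6}
insert 13 → {33, 22, 17, 13, 6}
insert 25 → {33, 25, 22, 17, 13, 6}
see next → 33; now {25, 22, 17, 13, 6}
see next → 25; now {22, 17, 13, 6}
see next → 22; now {17, 13, 6}
insert 30 → {30, 17, 13, 6}
insert 27 → {30, 27, 17, 13, 6}
see next → 30; now {27, 17, 13, 6}
insert 15 → {27, 17, 15, 13, 6}
see next → 27; now {17, 15, 13, 6}
insert 7 → {17, 15, 13, 7, 6}
insert 4 → {17, 15, 13, 7, 6, 4}

[39, 41, 43, 36, 29, 31, 23, 33, 25, 22, 30, 27]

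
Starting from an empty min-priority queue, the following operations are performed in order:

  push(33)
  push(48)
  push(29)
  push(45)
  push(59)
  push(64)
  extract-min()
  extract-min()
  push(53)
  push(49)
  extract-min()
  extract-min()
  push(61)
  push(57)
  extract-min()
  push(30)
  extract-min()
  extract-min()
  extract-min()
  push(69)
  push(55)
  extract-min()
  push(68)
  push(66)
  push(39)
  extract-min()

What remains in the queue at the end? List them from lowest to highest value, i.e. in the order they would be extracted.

insert 33 → {33}
insert 48 → {33, 48}
insert 29 → {29, 33, 48}
insert 45 → {29, 33, 45, 48}
insert 59 → {29, 33, 45, 48, 59}
insert 64 → {29, 33, 45, 48, 59, 64}
extract-min → 29; now {33, 45, 48, 59, 64}
extract-min → 33; now {45, 48, 59, 64}
insert 53 → {45, 48, 53, 59, 64}
insert 49 → {45, 48, 49, 53, 59, 64}
extract-min → 45; now {48, 49, 53, 59, 64}
extract-min → 48; now {49, 53, 59, 64}
insert 61 → {49, 53, 59, 61, 64}
insert 57 → {49, 53, 57, 59, 61, 64}
extract-min → 49; now {53, 57, 59, 61, 64}
insert 30 → {30, 53, 57, 59, 61, 64}
extract-min → 30; now {53, 57, 59, 61, 64}
extract-min → 53; now {57, 59, 61, 64}
extract-min → 57; now {59, 61, 64}
insert 69 → {59, 61, 64, 69}
insert 55 → {55, 59, 61, 64, 69}
extract-min → 55; now {59, 61, 64, 69}
insert 68 → {59, 61, 64, 68, 69}
insert 66 → {59, 61, 64, 66, 68, 69}
insert 39 → {39, 59, 61, 64, 66, 68, 69}
extract-min → 39; now {59, 61, 64, 66, 68, 69}

[59, 61, 64, 66, 68, 69]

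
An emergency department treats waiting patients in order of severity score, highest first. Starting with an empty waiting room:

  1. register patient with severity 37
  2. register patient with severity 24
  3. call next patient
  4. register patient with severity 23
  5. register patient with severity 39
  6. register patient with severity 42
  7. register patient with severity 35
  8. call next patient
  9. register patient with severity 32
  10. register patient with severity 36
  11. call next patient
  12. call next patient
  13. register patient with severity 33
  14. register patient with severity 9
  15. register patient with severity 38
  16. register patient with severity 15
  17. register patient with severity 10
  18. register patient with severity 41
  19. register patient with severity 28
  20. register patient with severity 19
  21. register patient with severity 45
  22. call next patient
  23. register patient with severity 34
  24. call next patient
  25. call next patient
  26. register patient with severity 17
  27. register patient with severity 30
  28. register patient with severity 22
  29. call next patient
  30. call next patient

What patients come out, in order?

insert 37 → {37}
insert 24 → {37, 24}
call next patient → 37; now {24}
insert 23 → {24, 23}
insert 39 → {39, 24, 23}
insert 42 → {42, 39, 24, 23}
insert 35 → {42, 39, 35, 24, 23}
call next patient → 42; now {39, 35, 24, 23}
insert 32 → {39, 35, 32, 24, 23}
insert 36 → {39, 36, 35, 32, 24, 23}
call next patient → 39; now {36, 35, 32, 24, 23}
call next patient → 36; now {35, 32, 24, 23}
insert 33 → {35, 33, 32, 24, 23}
insert 9 → {35, 33, 32, 24, 23, 9}
insert 38 → {38, 35, 33, 32, 24, 23, 9}
insert 15 → {38, 35, 33, 32, 24, 23, 15, 9}
insert 10 → {38, 35, 33, 32, 24, 23, 15, 10, 9}
insert 41 → {41, 38, 35, 33, 32, 24, 23, 15, 10, 9}
insert 28 → {41, 38, 35, 33, 32, 28, 24, 23, 15, 10, 9}
insert 19 → {41, 38, 35, 33, 32, 28, 24, 23, 19, 15, 10, 9}
insert 45 → {45, 41, 38, 35, 33, 32, 28, 24, 23, 19, 15, 10, 9}
call next patient → 45; now {41, 38, 35, 33, 32, 28, 24, 23, 19, 15, 10, 9}
insert 34 → {41, 38, 35, 34, 33, 32, 28, 24, 23, 19, 15, 10, 9}
call next patient → 41; now {38, 35, 34, 33, 32, 28, 24, 23, 19, 15, 10, 9}
call next patient → 38; now {35, 34, 33, 32, 28, 24, 23, 19, 15, 10, 9}
insert 17 → {35, 34, 33, 32, 28, 24, 23, 19, 17, 15, 10, 9}
insert 30 → {35, 34, 33, 32, 30, 28, 24, 23, 19, 17, 15, 10, 9}
insert 22 → {35, 34, 33, 32, 30, 28, 24, 23, 22, 19, 17, 15, 10, 9}
call next patient → 35; now {34, 33, 32, 30, 28, 24, 23, 22, 19, 17, 15, 10, 9}
call next patient → 34; now {33, 32, 30, 28, 24, 23, 22, 19, 17, 15, 10, 9}

[37, 42, 39, 36, 45, 41, 38, 35, 34]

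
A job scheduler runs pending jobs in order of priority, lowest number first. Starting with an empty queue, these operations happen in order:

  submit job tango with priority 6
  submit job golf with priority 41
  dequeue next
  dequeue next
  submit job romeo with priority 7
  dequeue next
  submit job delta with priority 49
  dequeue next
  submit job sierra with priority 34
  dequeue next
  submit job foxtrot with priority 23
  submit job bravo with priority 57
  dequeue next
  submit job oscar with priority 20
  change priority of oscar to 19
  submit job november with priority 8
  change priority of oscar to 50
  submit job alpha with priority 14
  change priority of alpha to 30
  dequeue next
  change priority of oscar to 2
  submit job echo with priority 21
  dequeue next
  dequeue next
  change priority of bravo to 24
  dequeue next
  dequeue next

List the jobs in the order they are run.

add tango (priority 6) → {tango:6}
add golf (priority 41) → {tango:6, golf:41}
dequeue next → tango; now {golf:41}
dequeue next → golf; now {}
add romeo (priority 7) → {romeo:7}
dequeue next → romeo; now {}
add delta (priority 49) → {delta:49}
dequeue next → delta; now {}
add sierra (priority 34) → {sierra:34}
dequeue next → sierra; now {}
add foxtrot (priority 23) → {foxtrot:23}
add bravo (priority 57) → {foxtrot:23, bravo:57}
dequeue next → foxtrot; now {bravo:57}
add oscar (priority 20) → {oscar:20, bravo:57}
update oscar to priority 19 → {oscar:19, bravo:57}
add november (priority 8) → {november:8, oscar:19, bravo:57}
update oscar to priority 50 → {november:8, oscar:50, bravo:57}
add alpha (priority 14) → {november:8, alpha:14, oscar:50, bravo:57}
update alpha to priority 30 → {november:8, alpha:30, oscar:50, bravo:57}
dequeue next → november; now {alpha:30, oscar:50, bravo:57}
update oscar to priority 2 → {oscar:2, alpha:30, bravo:57}
add echo (priority 21) → {oscar:2, echo:21, alpha:30, bravo:57}
dequeue next → oscar; now {echo:21, alpha:30, bravo:57}
dequeue next → echo; now {alpha:30, bravo:57}
update bravo to priority 24 → {bravo:24, alpha:30}
dequeue next → bravo; now {alpha:30}
dequeue next → alpha; now {}

[tango, golf, romeo, delta, sierra, foxtrot, november, oscar, echo, bravo, alpha]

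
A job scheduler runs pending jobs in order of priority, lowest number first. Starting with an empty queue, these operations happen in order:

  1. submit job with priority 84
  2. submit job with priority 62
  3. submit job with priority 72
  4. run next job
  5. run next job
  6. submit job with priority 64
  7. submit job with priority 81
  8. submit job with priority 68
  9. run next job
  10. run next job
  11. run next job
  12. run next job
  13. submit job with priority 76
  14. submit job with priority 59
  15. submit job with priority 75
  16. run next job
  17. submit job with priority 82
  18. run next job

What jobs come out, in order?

[62, 72, 64, 68, 81, 84, 59, 75]

insert 84 → {84}
insert 62 → {62, 84}
insert 72 → {62, 72, 84}
run next job → 62; now {72, 84}
run next job → 72; now {84}
insert 64 → {64, 84}
insert 81 → {64, 81, 84}
insert 68 → {64, 68, 81, 84}
run next job → 64; now {68, 81, 84}
run next job → 68; now {81, 84}
run next job → 81; now {84}
run next job → 84; now {}
insert 76 → {76}
insert 59 → {59, 76}
insert 75 → {59, 75, 76}
run next job → 59; now {75, 76}
insert 82 → {75, 76, 82}
run next job → 75; now {76, 82}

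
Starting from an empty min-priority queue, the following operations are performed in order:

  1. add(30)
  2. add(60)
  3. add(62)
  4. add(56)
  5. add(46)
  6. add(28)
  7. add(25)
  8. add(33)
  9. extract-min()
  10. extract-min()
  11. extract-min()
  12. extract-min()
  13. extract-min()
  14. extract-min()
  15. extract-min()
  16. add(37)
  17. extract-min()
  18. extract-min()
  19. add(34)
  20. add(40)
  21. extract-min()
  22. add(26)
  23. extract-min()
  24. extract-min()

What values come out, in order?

25, 28, 30, 33, 46, 56, 60, 37, 62, 34, 26, 40

insert 30 → {30}
insert 60 → {30, 60}
insert 62 → {30, 60, 62}
insert 56 → {30, 56, 60, 62}
insert 46 → {30, 46, 56, 60, 62}
insert 28 → {28, 30, 46, 56, 60, 62}
insert 25 → {25, 28, 30, 46, 56, 60, 62}
insert 33 → {25, 28, 30, 33, 46, 56, 60, 62}
extract-min → 25; now {28, 30, 33, 46, 56, 60, 62}
extract-min → 28; now {30, 33, 46, 56, 60, 62}
extract-min → 30; now {33, 46, 56, 60, 62}
extract-min → 33; now {46, 56, 60, 62}
extract-min → 46; now {56, 60, 62}
extract-min → 56; now {60, 62}
extract-min → 60; now {62}
insert 37 → {37, 62}
extract-min → 37; now {62}
extract-min → 62; now {}
insert 34 → {34}
insert 40 → {34, 40}
extract-min → 34; now {40}
insert 26 → {26, 40}
extract-min → 26; now {40}
extract-min → 40; now {}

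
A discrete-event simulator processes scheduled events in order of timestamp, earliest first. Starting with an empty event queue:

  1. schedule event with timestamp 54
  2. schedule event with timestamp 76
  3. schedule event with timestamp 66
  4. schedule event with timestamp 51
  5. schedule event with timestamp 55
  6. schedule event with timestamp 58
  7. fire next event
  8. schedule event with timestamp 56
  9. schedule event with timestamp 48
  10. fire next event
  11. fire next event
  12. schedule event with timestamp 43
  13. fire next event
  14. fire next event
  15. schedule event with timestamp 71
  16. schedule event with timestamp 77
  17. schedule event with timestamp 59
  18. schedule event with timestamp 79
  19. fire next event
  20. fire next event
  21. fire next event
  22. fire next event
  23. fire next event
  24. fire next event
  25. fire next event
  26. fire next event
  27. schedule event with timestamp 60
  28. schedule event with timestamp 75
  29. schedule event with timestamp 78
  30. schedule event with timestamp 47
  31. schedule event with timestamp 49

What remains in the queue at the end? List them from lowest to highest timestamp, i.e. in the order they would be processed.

insert 54 → {54}
insert 76 → {54, 76}
insert 66 → {54, 66, 76}
insert 51 → {51, 54, 66, 76}
insert 55 → {51, 54, 55, 66, 76}
insert 58 → {51, 54, 55, 58, 66, 76}
fire next event → 51; now {54, 55, 58, 66, 76}
insert 56 → {54, 55, 56, 58, 66, 76}
insert 48 → {48, 54, 55, 56, 58, 66, 76}
fire next event → 48; now {54, 55, 56, 58, 66, 76}
fire next event → 54; now {55, 56, 58, 66, 76}
insert 43 → {43, 55, 56, 58, 66, 76}
fire next event → 43; now {55, 56, 58, 66, 76}
fire next event → 55; now {56, 58, 66, 76}
insert 71 → {56, 58, 66, 71, 76}
insert 77 → {56, 58, 66, 71, 76, 77}
insert 59 → {56, 58, 59, 66, 71, 76, 77}
insert 79 → {56, 58, 59, 66, 71, 76, 77, 79}
fire next event → 56; now {58, 59, 66, 71, 76, 77, 79}
fire next event → 58; now {59, 66, 71, 76, 77, 79}
fire next event → 59; now {66, 71, 76, 77, 79}
fire next event → 66; now {71, 76, 77, 79}
fire next event → 71; now {76, 77, 79}
fire next event → 76; now {77, 79}
fire next event → 77; now {79}
fire next event → 79; now {}
insert 60 → {60}
insert 75 → {60, 75}
insert 78 → {60, 75, 78}
insert 47 → {47, 60, 75, 78}
insert 49 → {47, 49, 60, 75, 78}

[47, 49, 60, 75, 78]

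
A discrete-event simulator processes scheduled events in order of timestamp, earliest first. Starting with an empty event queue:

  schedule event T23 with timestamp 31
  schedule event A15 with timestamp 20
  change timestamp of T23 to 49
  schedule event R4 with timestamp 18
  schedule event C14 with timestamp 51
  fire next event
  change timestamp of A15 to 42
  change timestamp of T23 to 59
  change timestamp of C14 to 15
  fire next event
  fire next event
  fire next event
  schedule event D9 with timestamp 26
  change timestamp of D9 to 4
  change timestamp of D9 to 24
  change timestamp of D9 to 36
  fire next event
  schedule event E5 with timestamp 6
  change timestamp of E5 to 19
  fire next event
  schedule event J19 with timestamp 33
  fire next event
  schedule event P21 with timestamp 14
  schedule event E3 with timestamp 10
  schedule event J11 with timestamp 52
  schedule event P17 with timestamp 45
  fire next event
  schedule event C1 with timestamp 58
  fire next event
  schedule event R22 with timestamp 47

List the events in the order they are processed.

add T23 (timestamp 31) → {T23:31}
add A15 (timestamp 20) → {A15:20, T23:31}
update T23 to timestamp 49 → {A15:20, T23:49}
add R4 (timestamp 18) → {R4:18, A15:20, T23:49}
add C14 (timestamp 51) → {R4:18, A15:20, T23:49, C14:51}
fire next event → R4; now {A15:20, T23:49, C14:51}
update A15 to timestamp 42 → {A15:42, T23:49, C14:51}
update T23 to timestamp 59 → {A15:42, C14:51, T23:59}
update C14 to timestamp 15 → {C14:15, A15:42, T23:59}
fire next event → C14; now {A15:42, T23:59}
fire next event → A15; now {T23:59}
fire next event → T23; now {}
add D9 (timestamp 26) → {D9:26}
update D9 to timestamp 4 → {D9:4}
update D9 to timestamp 24 → {D9:24}
update D9 to timestamp 36 → {D9:36}
fire next event → D9; now {}
add E5 (timestamp 6) → {E5:6}
update E5 to timestamp 19 → {E5:19}
fire next event → E5; now {}
add J19 (timestamp 33) → {J19:33}
fire next event → J19; now {}
add P21 (timestamp 14) → {P21:14}
add E3 (timestamp 10) → {E3:10, P21:14}
add J11 (timestamp 52) → {E3:10, P21:14, J11:52}
add P17 (timestamp 45) → {E3:10, P21:14, P17:45, J11:52}
fire next event → E3; now {P21:14, P17:45, J11:52}
add C1 (timestamp 58) → {P21:14, P17:45, J11:52, C1:58}
fire next event → P21; now {P17:45, J11:52, C1:58}
add R22 (timestamp 47) → {P17:45, R22:47, J11:52, C1:58}

R4 → C14 → A15 → T23 → D9 → E5 → J19 → E3 → P21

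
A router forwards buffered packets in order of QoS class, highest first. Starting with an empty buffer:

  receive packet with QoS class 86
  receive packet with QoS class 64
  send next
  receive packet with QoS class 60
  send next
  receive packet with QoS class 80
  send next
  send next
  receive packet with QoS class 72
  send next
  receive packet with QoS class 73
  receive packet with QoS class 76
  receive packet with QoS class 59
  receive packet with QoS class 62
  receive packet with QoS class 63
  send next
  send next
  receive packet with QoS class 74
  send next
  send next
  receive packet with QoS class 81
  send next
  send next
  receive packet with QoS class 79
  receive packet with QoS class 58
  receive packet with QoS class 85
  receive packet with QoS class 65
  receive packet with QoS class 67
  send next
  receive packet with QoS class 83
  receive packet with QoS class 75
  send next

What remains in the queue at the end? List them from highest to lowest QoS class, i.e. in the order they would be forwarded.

insert 86 → {86}
insert 64 → {86, 64}
send next → 86; now {64}
insert 60 → {64, 60}
send next → 64; now {60}
insert 80 → {80, 60}
send next → 80; now {60}
send next → 60; now {}
insert 72 → {72}
send next → 72; now {}
insert 73 → {73}
insert 76 → {76, 73}
insert 59 → {76, 73, 59}
insert 62 → {76, 73, 62, 59}
insert 63 → {76, 73, 63, 62, 59}
send next → 76; now {73, 63, 62, 59}
send next → 73; now {63, 62, 59}
insert 74 → {74, 63, 62, 59}
send next → 74; now {63, 62, 59}
send next → 63; now {62, 59}
insert 81 → {81, 62, 59}
send next → 81; now {62, 59}
send next → 62; now {59}
insert 79 → {79, 59}
insert 58 → {79, 59, 58}
insert 85 → {85, 79, 59, 58}
insert 65 → {85, 79, 65, 59, 58}
insert 67 → {85, 79, 67, 65, 59, 58}
send next → 85; now {79, 67, 65, 59, 58}
insert 83 → {83, 79, 67, 65, 59, 58}
insert 75 → {83, 79, 75, 67, 65, 59, 58}
send next → 83; now {79, 75, 67, 65, 59, 58}

[79, 75, 67, 65, 59, 58]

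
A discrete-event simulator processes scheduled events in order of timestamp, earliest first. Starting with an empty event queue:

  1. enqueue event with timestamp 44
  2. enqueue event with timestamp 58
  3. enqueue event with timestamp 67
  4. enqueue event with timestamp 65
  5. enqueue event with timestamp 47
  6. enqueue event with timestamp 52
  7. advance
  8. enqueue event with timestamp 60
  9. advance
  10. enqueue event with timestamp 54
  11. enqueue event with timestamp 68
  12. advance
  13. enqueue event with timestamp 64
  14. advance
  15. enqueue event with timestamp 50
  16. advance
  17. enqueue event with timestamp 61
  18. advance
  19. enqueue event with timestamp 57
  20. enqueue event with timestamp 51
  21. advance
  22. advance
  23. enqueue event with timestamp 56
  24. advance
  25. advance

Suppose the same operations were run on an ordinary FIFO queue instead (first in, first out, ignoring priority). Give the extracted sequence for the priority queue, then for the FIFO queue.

insert 44 → {44}
insert 58 → {44, 58}
insert 67 → {44, 58, 67}
insert 65 → {44, 58, 65, 67}
insert 47 → {44, 47, 58, 65, 67}
insert 52 → {44, 47, 52, 58, 65, 67}
advance → 44; now {47, 52, 58, 65, 67}
insert 60 → {47, 52, 58, 60, 65, 67}
advance → 47; now {52, 58, 60, 65, 67}
insert 54 → {52, 54, 58, 60, 65, 67}
insert 68 → {52, 54, 58, 60, 65, 67, 68}
advance → 52; now {54, 58, 60, 65, 67, 68}
insert 64 → {54, 58, 60, 64, 65, 67, 68}
advance → 54; now {58, 60, 64, 65, 67, 68}
insert 50 → {50, 58, 60, 64, 65, 67, 68}
advance → 50; now {58, 60, 64, 65, 67, 68}
insert 61 → {58, 60, 61, 64, 65, 67, 68}
advance → 58; now {60, 61, 64, 65, 67, 68}
insert 57 → {57, 60, 61, 64, 65, 67, 68}
insert 51 → {51, 57, 60, 61, 64, 65, 67, 68}
advance → 51; now {57, 60, 61, 64, 65, 67, 68}
advance → 57; now {60, 61, 64, 65, 67, 68}
insert 56 → {56, 60, 61, 64, 65, 67, 68}
advance → 56; now {60, 61, 64, 65, 67, 68}
advance → 60; now {61, 64, 65, 67, 68}

priority queue: 44, 47, 52, 54, 50, 58, 51, 57, 56, 60; FIFO queue: 44, 58, 67, 65, 47, 52, 60, 54, 68, 64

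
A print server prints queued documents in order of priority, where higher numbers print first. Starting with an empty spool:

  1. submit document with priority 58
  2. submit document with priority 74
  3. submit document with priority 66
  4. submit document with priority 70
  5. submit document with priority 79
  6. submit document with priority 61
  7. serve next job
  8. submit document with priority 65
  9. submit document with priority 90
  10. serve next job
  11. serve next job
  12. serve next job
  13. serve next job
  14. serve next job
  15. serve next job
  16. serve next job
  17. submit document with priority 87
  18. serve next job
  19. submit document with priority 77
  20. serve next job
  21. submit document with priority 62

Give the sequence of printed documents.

insert 58 → {58}
insert 74 → {74, 58}
insert 66 → {74, 66, 58}
insert 70 → {74, 70, 66, 58}
insert 79 → {79, 74, 70, 66, 58}
insert 61 → {79, 74, 70, 66, 61, 58}
serve next job → 79; now {74, 70, 66, 61, 58}
insert 65 → {74, 70, 66, 65, 61, 58}
insert 90 → {90, 74, 70, 66, 65, 61, 58}
serve next job → 90; now {74, 70, 66, 65, 61, 58}
serve next job → 74; now {70, 66, 65, 61, 58}
serve next job → 70; now {66, 65, 61, 58}
serve next job → 66; now {65, 61, 58}
serve next job → 65; now {61, 58}
serve next job → 61; now {58}
serve next job → 58; now {}
insert 87 → {87}
serve next job → 87; now {}
insert 77 → {77}
serve next job → 77; now {}
insert 62 → {62}

[79, 90, 74, 70, 66, 65, 61, 58, 87, 77]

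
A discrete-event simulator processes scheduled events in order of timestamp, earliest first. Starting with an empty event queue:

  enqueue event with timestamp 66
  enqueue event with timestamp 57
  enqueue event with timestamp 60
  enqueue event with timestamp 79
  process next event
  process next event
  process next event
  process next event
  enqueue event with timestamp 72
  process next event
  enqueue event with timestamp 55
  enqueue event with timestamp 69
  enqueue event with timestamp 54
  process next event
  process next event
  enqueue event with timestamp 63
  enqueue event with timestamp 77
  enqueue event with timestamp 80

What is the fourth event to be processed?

79

insert 66 → {66}
insert 57 → {57, 66}
insert 60 → {57, 60, 66}
insert 79 → {57, 60, 66, 79}
process next event → 57; now {60, 66, 79}
process next event → 60; now {66, 79}
process next event → 66; now {79}
process next event → 79; now {}
insert 72 → {72}
process next event → 72; now {}
insert 55 → {55}
insert 69 → {55, 69}
insert 54 → {54, 55, 69}
process next event → 54; now {55, 69}
process next event → 55; now {69}
insert 63 → {63, 69}
insert 77 → {63, 69, 77}
insert 80 → {63, 69, 77, 80}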